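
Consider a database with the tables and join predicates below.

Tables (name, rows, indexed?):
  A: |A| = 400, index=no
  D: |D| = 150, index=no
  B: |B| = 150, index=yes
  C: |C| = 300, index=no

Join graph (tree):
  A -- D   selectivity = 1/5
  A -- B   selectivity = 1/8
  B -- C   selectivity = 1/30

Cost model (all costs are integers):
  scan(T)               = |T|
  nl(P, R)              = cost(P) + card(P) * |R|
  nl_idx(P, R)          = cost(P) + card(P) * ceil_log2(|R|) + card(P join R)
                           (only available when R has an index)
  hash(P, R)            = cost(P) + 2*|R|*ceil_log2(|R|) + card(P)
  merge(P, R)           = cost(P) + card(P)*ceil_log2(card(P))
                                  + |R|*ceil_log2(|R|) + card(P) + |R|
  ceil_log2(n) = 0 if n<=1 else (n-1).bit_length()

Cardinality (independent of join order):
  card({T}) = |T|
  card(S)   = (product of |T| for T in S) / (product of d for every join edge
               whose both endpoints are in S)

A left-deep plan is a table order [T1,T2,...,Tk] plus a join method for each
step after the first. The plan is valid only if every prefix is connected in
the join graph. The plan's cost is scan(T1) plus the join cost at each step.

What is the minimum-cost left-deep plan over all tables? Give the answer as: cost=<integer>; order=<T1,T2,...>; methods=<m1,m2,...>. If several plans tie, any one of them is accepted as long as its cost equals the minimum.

Selinger DP (subsets sized 1..n):
  {A}: scan cost=400, card=400
  {D}: scan cost=150, card=150
  {B}: scan cost=150, card=150
  {C}: scan cost=300, card=300
  {AD}: card=12000; try (D,hash)→3200, (A,merge)→5500, (D,merge)→5750, (A,hash)→7500, (A,nl)→60150, (D,nl)→60400; best=3200 via (D,hash)
  {AB}: card=7500; try (B,hash)→3200, (A,merge)→5500, (B,merge)→5750, (A,hash)→7500, (B,nl_idx)→11100, (A,nl)→60150 …(+1); best=3200 via (B,hash)
  {BC}: card=1500; try (B,hash)→3000, (B,nl_idx)→4200, (C,merge)→4500, (B,merge)→4650, (C,hash)→5700, (C,nl)→45150 …(+1); best=3000 via (B,hash)
  {ABD}: card=225000; try (D,hash)→13100, (B,hash)→17600, (D,merge)→109550, (B,merge)→184550, (B,nl_idx)→324200, (D,nl)→1128200 …(+1); best=13100 via (D,hash)
  {ABC}: card=75000; try (A,hash)→11700, (C,hash)→16100, (A,merge)→25000, (C,merge)→111200, (A,nl)→603000, (C,nl)→2253200; best=11700 via (A,hash)
  {ABCD}: card=2250000; try (D,hash)→89100, (C,hash)→243500, (D,merge)→1363050, (C,merge)→4291100, (D,nl)→11261700, (C,nl)→67513100; best=89100 via (D,hash)

cost=89100; order=C,B,A,D; methods=hash,hash,hash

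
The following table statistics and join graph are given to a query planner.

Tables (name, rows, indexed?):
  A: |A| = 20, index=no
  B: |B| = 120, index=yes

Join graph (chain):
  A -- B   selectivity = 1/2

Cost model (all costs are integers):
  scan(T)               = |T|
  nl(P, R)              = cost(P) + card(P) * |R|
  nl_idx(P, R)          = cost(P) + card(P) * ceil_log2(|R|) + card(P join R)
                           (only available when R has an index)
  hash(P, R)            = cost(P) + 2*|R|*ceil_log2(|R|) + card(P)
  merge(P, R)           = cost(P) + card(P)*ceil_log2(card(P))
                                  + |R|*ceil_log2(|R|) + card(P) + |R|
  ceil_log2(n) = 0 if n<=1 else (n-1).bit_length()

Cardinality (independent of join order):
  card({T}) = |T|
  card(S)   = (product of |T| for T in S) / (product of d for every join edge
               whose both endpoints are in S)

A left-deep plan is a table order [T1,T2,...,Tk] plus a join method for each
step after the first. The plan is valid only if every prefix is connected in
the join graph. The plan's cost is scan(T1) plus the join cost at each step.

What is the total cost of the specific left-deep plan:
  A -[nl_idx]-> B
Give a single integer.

1360

step 1: scan A: cost=20, card=20
step 2: join B via nl_idx
    card(P join B) = 20*120/(2) = 1200
    cost = 20 + 20*7 + 1200 = 1360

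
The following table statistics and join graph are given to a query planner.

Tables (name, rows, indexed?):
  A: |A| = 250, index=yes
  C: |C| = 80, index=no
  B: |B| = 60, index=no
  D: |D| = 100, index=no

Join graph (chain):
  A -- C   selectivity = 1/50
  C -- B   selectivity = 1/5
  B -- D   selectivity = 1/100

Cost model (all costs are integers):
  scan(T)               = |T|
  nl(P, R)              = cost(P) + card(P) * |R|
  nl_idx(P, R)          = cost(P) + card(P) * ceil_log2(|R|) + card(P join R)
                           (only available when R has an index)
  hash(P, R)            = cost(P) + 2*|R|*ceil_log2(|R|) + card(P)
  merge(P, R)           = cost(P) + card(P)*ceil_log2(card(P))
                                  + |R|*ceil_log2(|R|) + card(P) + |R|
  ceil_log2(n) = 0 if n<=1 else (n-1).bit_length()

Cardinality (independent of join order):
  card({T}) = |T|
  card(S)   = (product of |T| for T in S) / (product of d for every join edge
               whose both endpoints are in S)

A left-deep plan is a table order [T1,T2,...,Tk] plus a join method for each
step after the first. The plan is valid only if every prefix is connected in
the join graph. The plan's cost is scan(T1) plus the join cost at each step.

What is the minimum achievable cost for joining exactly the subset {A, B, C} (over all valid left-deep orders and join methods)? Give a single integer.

2240

Selinger DP over subsets of {A,B,C}:
  {A}: scan cost=250, card=250
  {C}: scan cost=80, card=80
  {B}: scan cost=60, card=60
  {AC}: card=400; try (A,nl_idx)→1120, (C,hash)→1620, (A,merge)→2970, (C,merge)→3140, (A,hash)→4160, (A,nl)→20080 …(+1); best=1120 via (A,nl_idx)
  {BC}: card=960; try (B,hash)→880, (C,merge)→1120, (B,merge)→1140, (C,hash)→1240, (C,nl)→4860, (B,nl)→4880; best=880 via (B,hash)
  {ABC}: card=4800; try (B,hash)→2240, (B,merge)→5540, (A,hash)→5840, (A,nl_idx)→13360, (A,merge)→13690, (B,nl)→25120 …(+1); best=2240 via (B,hash)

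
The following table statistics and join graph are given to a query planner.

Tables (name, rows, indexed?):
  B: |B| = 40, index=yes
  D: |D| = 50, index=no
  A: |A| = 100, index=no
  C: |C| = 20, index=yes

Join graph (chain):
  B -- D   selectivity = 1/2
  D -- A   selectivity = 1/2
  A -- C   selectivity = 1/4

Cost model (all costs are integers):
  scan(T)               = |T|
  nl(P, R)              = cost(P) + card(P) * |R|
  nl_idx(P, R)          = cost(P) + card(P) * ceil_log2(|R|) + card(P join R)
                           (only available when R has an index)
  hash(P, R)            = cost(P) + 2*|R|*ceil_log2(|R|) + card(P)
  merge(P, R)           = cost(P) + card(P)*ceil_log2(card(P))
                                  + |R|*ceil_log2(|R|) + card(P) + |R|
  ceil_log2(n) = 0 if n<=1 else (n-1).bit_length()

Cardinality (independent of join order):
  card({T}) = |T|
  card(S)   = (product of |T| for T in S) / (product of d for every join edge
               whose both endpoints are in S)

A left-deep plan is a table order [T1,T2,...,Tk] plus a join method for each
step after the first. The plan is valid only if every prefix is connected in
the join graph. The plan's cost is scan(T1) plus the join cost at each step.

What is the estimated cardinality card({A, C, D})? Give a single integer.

12500

Tables in S: A(100), C(20), D(50)
Edges inside S: D-A(d=2), A-C(d=4)
numerator = 100 * 20 * 50 = 100000
denominator = 2 * 4 = 8
card(S) = 100000 / 8 = 12500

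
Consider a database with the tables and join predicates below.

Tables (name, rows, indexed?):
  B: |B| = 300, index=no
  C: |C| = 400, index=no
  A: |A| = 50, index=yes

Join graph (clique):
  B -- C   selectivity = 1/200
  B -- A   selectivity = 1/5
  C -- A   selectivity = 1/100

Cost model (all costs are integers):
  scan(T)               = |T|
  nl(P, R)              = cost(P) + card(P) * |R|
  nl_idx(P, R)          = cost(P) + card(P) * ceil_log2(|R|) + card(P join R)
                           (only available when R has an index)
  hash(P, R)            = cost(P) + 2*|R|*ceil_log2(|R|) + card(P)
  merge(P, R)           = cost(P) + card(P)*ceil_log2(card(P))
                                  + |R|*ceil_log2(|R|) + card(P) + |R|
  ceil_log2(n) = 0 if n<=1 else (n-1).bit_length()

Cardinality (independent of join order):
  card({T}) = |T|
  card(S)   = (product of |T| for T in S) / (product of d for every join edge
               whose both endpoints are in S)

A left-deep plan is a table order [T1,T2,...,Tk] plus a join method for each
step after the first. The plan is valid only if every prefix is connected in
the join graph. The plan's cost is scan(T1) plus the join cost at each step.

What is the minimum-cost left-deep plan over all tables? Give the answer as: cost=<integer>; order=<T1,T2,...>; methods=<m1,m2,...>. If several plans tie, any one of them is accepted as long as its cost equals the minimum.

cost=6200; order=C,A,B; methods=hash,merge

Selinger DP (subsets sized 1..n):
  {B}: scan cost=300, card=300
  {C}: scan cost=400, card=400
  {A}: scan cost=50, card=50
  {BC}: card=600; try (B,hash)→6200, (C,merge)→7300, (B,merge)→7400, (C,hash)→7800, (C,nl)→120300, (B,nl)→120400; best=6200 via (B,hash)
  {AB}: card=3000; try (A,hash)→1200, (B,merge)→3400, (A,merge)→3650, (A,nl_idx)→5100, (B,hash)→5500, (B,nl)→15050 …(+1); best=1200 via (A,hash)
  {AC}: card=200; try (A,hash)→1400, (A,nl_idx)→3000, (C,merge)→4400, (A,merge)→4750, (C,hash)→7300, (C,nl)→20050 …(+1); best=1400 via (A,hash)
  {ABC}: card=60; try (B,merge)→6200, (B,hash)→7000, (A,hash)→7400, (A,nl_idx)→9860, (C,hash)→11400, (A,merge)→13150 …(+4); best=6200 via (B,merge)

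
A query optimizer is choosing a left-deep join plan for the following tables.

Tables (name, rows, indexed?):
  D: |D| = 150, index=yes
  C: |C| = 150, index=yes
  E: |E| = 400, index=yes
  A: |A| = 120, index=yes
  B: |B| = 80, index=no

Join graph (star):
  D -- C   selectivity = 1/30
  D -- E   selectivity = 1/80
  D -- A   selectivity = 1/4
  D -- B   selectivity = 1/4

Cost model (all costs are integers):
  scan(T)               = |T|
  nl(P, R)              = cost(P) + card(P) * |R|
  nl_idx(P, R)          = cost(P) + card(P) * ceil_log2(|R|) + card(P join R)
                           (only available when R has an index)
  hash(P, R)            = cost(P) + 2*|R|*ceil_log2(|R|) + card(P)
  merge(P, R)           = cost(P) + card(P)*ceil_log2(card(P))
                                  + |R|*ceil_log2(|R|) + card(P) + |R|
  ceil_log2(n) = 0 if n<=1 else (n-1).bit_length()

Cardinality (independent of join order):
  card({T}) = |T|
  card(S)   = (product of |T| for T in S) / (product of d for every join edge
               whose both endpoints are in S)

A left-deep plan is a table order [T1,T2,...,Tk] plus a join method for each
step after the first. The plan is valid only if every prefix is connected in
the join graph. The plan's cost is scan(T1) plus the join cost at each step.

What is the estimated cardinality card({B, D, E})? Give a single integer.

Tables in S: B(80), D(150), E(400)
Edges inside S: D-E(d=80), D-B(d=4)
numerator = 80 * 150 * 400 = 4800000
denominator = 80 * 4 = 320
card(S) = 4800000 / 320 = 15000

15000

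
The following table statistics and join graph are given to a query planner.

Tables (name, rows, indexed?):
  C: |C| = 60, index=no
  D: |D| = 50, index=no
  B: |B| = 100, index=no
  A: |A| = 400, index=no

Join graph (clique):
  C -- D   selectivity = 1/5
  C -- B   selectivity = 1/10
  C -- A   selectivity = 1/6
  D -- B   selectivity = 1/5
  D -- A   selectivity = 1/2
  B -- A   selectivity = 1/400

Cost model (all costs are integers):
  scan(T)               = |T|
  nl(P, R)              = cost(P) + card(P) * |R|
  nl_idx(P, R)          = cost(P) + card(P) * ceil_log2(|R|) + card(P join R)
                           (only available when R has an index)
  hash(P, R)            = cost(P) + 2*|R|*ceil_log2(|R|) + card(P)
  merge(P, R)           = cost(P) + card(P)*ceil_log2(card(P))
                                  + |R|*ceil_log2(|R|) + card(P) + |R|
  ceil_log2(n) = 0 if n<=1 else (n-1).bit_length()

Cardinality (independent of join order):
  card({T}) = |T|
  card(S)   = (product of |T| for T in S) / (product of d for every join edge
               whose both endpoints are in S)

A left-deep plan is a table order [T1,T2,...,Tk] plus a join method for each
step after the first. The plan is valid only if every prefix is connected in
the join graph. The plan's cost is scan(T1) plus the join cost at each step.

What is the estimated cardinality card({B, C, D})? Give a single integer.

Tables in S: B(100), C(60), D(50)
Edges inside S: C-D(d=5), C-B(d=10), D-B(d=5)
numerator = 100 * 60 * 50 = 300000
denominator = 5 * 10 * 5 = 250
card(S) = 300000 / 250 = 1200

1200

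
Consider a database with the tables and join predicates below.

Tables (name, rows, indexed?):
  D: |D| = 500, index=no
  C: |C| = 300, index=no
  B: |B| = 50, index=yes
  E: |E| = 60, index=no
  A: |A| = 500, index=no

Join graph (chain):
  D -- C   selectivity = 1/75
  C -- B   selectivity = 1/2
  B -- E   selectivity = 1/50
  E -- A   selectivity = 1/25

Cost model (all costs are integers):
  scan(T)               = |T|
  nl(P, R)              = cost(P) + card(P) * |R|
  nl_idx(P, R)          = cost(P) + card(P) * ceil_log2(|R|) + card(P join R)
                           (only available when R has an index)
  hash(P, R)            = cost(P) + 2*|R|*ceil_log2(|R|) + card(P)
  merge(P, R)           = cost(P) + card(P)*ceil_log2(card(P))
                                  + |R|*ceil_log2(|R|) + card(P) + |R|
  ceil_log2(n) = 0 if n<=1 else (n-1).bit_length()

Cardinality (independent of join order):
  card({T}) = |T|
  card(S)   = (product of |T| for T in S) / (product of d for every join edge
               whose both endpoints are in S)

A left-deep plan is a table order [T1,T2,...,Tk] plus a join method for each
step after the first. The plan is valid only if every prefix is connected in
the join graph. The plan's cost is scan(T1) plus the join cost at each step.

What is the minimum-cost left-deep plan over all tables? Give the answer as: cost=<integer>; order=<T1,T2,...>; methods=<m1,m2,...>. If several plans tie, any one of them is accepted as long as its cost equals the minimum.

cost=90900; order=E,B,C,D,A; methods=nl_idx,merge,hash,hash

Selinger DP (subsets sized 1..n):
  {D}: scan cost=500, card=500
  {C}: scan cost=300, card=300
  {B}: scan cost=50, card=50
  {E}: scan cost=60, card=60
  {A}: scan cost=500, card=500
  {CD}: card=2000; try (C,hash)→6400, (D,merge)→8300, (C,merge)→8500, (D,hash)→9600, (D,nl)→150300, (C,nl)→150500; best=6400 via (C,hash)
  {BC}: card=7500; try (B,hash)→1200, (C,merge)→3400, (B,merge)→3650, (C,hash)→5500, (B,nl_idx)→9600, (C,nl)→15050 …(+1); best=1200 via (B,hash)
  {BE}: card=60; try (B,nl_idx)→480, (B,hash)→720, (E,hash)→820, (E,merge)→820, (B,merge)→830, (E,nl)→3050 …(+1); best=480 via (B,nl_idx)
  {AE}: card=1200; try (E,hash)→1720, (A,merge)→5480, (E,merge)→5920, (A,hash)→9120, (A,nl)→30060, (E,nl)→30500; best=1720 via (E,hash)
  {BCD}: card=50000; try (B,hash)→9000, (D,hash)→17700, (B,merge)→30750, (B,nl_idx)→68400, (B,nl)→106400, (D,merge)→111200 …(+1); best=9000 via (B,hash)
  {BCE}: card=9000; try (C,merge)→3900, (C,hash)→5940, (E,hash)→9420, (C,nl)→18480, (E,merge)→106620, (E,nl)→451200; best=3900 via (C,merge)
  {ABE}: card=1200; try (B,hash)→3520, (A,merge)→5900, (A,hash)→9540, (B,nl_idx)→10120, (B,merge)→16470, (A,nl)→30480 …(+1); best=3520 via (B,hash)
  {BCDE}: card=60000; try (D,hash)→21900, (E,hash)→59720, (D,merge)→143900, (E,merge)→859420, (E,nl)→3009000, (D,nl)→4503900; best=21900 via (D,hash)
  {ABCE}: card=180000; try (C,hash)→10120, (C,merge)→20920, (A,hash)→21900, (A,merge)→143900, (C,nl)→363520, (A,nl)→4503900; best=10120 via (C,hash)
  {ABCDE}: card=1200000; try (A,hash)→90900, (D,hash)→199120, (A,merge)→1046900, (D,merge)→3435120, (A,nl)→30021900, (D,nl)→90010120; best=90900 via (A,hash)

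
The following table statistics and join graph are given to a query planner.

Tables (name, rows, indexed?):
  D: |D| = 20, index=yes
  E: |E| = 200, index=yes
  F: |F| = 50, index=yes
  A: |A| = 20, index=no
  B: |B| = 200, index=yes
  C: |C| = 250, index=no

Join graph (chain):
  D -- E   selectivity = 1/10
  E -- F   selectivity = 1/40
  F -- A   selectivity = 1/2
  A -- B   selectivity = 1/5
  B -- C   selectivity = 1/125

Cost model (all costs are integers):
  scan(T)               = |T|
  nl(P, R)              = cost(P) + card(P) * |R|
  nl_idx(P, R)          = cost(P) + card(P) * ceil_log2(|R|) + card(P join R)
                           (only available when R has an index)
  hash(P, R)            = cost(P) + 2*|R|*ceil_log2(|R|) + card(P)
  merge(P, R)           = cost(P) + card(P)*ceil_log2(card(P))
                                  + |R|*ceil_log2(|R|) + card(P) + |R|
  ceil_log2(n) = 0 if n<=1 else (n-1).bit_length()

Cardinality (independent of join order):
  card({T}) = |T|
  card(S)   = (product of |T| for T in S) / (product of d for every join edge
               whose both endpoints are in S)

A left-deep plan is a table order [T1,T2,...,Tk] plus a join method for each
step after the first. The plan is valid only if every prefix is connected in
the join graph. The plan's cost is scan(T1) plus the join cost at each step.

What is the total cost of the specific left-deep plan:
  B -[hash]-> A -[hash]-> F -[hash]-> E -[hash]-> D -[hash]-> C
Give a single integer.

step 1: scan B: cost=200, card=200
step 2: join A via hash
    card(P join A) = 200*20/(5) = 800
    cost = 200 + 2*20*5 + 200 = 600
step 3: join F via hash
    card(P join F) = 800*50/(2) = 20000
    cost = 600 + 2*50*6 + 800 = 2000
step 4: join E via hash
    card(P join E) = 20000*200/(40) = 100000
    cost = 2000 + 2*200*8 + 20000 = 25200
step 5: join D via hash
    card(P join D) = 100000*20/(10) = 200000
    cost = 25200 + 2*20*5 + 100000 = 125400
step 6: join C via hash
    card(P join C) = 200000*250/(125) = 400000
    cost = 125400 + 2*250*8 + 200000 = 329400

329400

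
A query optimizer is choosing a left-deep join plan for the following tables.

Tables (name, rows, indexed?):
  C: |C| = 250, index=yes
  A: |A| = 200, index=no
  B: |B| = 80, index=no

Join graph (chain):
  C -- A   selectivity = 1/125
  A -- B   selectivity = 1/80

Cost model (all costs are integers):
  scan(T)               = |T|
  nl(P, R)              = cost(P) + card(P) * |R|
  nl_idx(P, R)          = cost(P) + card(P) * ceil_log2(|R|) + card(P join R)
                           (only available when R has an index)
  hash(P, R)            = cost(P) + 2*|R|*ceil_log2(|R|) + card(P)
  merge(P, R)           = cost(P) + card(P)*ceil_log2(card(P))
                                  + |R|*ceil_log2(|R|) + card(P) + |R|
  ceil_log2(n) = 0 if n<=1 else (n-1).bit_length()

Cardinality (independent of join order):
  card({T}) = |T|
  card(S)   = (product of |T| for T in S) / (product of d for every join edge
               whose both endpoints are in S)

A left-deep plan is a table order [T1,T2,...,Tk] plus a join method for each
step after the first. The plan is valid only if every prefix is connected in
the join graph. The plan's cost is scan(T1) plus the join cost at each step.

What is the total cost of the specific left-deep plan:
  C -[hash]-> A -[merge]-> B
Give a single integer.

8340

step 1: scan C: cost=250, card=250
step 2: join A via hash
    card(P join A) = 250*200/(125) = 400
    cost = 250 + 2*200*8 + 250 = 3700
step 3: join B via merge
    card(P join B) = 400*80/(80) = 400
    cost = 3700 + 400*9 + 80*7 + 400 + 80 = 8340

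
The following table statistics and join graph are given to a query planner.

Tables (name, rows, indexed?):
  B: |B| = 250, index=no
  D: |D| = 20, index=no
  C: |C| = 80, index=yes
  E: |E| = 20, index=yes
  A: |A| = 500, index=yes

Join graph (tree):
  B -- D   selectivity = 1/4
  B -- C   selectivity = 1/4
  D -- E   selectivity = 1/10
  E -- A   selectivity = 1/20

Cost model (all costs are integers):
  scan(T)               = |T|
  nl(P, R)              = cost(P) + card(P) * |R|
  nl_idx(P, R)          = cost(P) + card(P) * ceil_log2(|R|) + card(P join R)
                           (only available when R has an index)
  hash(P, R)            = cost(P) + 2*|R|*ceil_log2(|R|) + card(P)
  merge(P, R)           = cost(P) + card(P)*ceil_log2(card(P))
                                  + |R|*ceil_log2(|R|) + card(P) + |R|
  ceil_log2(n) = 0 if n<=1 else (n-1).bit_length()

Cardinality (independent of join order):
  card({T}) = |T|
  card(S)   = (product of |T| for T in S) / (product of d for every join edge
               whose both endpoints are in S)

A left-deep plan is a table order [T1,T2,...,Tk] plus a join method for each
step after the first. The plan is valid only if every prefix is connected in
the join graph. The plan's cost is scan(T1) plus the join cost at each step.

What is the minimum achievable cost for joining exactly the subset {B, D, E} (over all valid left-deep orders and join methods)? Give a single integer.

2150

Selinger DP over subsets of {B,D,E}:
  {B}: scan cost=250, card=250
  {D}: scan cost=20, card=20
  {E}: scan cost=20, card=20
  {BD}: card=1250; try (D,hash)→700, (B,merge)→2390, (D,merge)→2620, (B,hash)→4040, (B,nl)→5020, (D,nl)→5250; best=700 via (D,hash)
  {DE}: card=40; try (E,nl_idx)→160, (E,hash)→240, (D,hash)→240, (E,merge)→260, (D,merge)→260, (E,nl)→420 …(+1); best=160 via (E,nl_idx)
  {BDE}: card=2500; try (E,hash)→2150, (B,merge)→2690, (B,hash)→4200, (E,nl_idx)→9450, (B,nl)→10160, (E,merge)→15820 …(+1); best=2150 via (E,hash)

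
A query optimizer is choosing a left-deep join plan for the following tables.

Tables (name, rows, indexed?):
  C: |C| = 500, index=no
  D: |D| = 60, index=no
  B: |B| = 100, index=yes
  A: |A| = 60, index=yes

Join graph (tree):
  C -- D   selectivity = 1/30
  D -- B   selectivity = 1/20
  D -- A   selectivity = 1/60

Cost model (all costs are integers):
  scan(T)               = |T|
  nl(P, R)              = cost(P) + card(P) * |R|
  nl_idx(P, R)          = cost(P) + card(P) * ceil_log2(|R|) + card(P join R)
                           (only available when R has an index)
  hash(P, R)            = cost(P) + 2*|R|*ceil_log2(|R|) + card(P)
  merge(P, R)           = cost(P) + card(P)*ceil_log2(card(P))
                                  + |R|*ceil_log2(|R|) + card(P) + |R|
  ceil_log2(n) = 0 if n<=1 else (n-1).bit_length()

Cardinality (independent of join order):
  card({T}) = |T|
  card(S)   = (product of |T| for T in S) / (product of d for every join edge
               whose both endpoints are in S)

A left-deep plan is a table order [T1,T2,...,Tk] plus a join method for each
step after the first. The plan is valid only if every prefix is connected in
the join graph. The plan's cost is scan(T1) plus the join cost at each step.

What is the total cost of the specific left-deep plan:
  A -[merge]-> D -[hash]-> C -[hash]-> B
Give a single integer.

step 1: scan A: cost=60, card=60
step 2: join D via merge
    card(P join D) = 60*60/(60) = 60
    cost = 60 + 60*6 + 60*6 + 60 + 60 = 900
step 3: join C via hash
    card(P join C) = 60*500/(30) = 1000
    cost = 900 + 2*500*9 + 60 = 9960
step 4: join B via hash
    card(P join B) = 1000*100/(20) = 5000
    cost = 9960 + 2*100*7 + 1000 = 12360

12360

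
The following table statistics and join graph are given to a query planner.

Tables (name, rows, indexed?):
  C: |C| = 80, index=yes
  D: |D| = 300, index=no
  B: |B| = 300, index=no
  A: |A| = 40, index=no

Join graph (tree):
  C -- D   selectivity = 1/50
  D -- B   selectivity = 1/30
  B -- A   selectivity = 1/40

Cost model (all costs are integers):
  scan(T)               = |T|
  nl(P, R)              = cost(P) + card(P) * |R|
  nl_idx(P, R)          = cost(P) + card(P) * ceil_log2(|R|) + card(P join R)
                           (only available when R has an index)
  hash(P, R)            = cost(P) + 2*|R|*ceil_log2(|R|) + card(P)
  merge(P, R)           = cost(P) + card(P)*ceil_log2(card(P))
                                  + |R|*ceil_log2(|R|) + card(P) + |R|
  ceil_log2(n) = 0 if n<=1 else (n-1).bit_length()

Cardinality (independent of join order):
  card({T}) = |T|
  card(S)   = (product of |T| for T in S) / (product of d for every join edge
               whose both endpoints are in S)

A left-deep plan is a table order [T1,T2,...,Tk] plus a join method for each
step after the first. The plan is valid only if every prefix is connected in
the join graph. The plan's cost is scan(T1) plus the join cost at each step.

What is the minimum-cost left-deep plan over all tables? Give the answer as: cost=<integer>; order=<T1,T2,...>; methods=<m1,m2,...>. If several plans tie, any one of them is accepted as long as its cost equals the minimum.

Selinger DP (subsets sized 1..n):
  {C}: scan cost=80, card=80
  {D}: scan cost=300, card=300
  {B}: scan cost=300, card=300
  {A}: scan cost=40, card=40
  {CD}: card=480; try (C,hash)→1720, (C,nl_idx)→2880, (D,merge)→3720, (C,merge)→3940, (D,hash)→5560, (D,nl)→24080 …(+1); best=1720 via (C,hash)
  {BD}: card=3000; try (D,hash)→6000, (B,hash)→6000, (D,merge)→6300, (B,merge)→6300, (D,nl)→90300, (B,nl)→90300; best=6000 via (D,hash)
  {AB}: card=300; try (A,hash)→1080, (B,merge)→3320, (A,merge)→3580, (B,hash)→5480, (B,nl)→12040, (A,nl)→12300; best=1080 via (A,hash)
  {BCD}: card=4800; try (B,hash)→7600, (B,merge)→9520, (C,hash)→10120, (C,nl_idx)→31800, (C,merge)→45640, (B,nl)→145720 …(+1); best=7600 via (B,hash)
  {ABD}: card=3000; try (D,hash)→6780, (D,merge)→7080, (A,hash)→9480, (A,merge)→45280, (D,nl)→91080, (A,nl)→126000; best=6780 via (D,hash)
  {ABCD}: card=4800; try (C,hash)→10900, (A,hash)→12880, (C,nl_idx)→32580, (C,merge)→46420, (A,merge)→75080, (A,nl)→199600 …(+1); best=10900 via (C,hash)

cost=10900; order=B,A,D,C; methods=hash,hash,hash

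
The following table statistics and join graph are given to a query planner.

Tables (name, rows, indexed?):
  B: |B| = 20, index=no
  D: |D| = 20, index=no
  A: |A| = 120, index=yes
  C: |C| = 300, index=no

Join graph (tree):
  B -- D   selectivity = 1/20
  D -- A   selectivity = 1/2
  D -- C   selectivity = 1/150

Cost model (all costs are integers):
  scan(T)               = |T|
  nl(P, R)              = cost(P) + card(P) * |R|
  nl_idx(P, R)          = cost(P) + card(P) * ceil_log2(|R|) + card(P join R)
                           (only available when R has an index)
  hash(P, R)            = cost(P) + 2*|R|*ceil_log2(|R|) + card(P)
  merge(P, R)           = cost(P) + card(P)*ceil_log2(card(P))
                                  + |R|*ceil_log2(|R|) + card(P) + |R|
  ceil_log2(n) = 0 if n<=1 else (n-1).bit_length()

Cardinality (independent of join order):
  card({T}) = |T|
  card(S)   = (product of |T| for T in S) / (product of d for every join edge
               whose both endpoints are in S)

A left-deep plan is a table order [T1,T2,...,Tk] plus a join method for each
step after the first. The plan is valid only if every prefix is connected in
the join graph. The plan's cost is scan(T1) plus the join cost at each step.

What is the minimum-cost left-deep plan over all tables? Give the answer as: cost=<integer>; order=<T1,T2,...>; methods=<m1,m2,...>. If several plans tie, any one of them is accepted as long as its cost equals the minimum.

cost=2280; order=C,D,B,A; methods=hash,hash,merge

Selinger DP (subsets sized 1..n):
  {B}: scan cost=20, card=20
  {D}: scan cost=20, card=20
  {A}: scan cost=120, card=120
  {C}: scan cost=300, card=300
  {BD}: card=20; try (D,hash)→240, (B,hash)→240, (D,merge)→260, (B,merge)→260, (D,nl)→420, (B,nl)→420; best=240 via (D,hash)
  {AD}: card=1200; try (D,hash)→440, (A,merge)→1100, (D,merge)→1200, (A,nl_idx)→1360, (A,hash)→1720, (A,nl)→2420 …(+1); best=440 via (D,hash)
  {CD}: card=40; try (D,hash)→800, (C,merge)→3140, (D,merge)→3420, (C,hash)→5440, (C,nl)→6020, (D,nl)→6300; best=800 via (D,hash)
  {ABD}: card=1200; try (A,merge)→1320, (A,nl_idx)→1580, (B,hash)→1840, (A,hash)→1940, (A,nl)→2640, (B,merge)→14960 …(+1); best=1320 via (A,merge)
  {BCD}: card=40; try (B,hash)→1040, (B,merge)→1200, (B,nl)→1600, (C,merge)→3360, (C,hash)→5660, (C,nl)→6240; best=1040 via (B,hash)
  {ACD}: card=2400; try (A,merge)→2040, (A,hash)→2520, (A,nl_idx)→3480, (A,nl)→5600, (C,hash)→7040, (C,merge)→17840 …(+1); best=2040 via (A,merge)
  {ABCD}: card=2400; try (A,merge)→2280, (A,hash)→2760, (A,nl_idx)→3720, (B,hash)→4640, (A,nl)→5840, (C,hash)→7920 …(+4); best=2280 via (A,merge)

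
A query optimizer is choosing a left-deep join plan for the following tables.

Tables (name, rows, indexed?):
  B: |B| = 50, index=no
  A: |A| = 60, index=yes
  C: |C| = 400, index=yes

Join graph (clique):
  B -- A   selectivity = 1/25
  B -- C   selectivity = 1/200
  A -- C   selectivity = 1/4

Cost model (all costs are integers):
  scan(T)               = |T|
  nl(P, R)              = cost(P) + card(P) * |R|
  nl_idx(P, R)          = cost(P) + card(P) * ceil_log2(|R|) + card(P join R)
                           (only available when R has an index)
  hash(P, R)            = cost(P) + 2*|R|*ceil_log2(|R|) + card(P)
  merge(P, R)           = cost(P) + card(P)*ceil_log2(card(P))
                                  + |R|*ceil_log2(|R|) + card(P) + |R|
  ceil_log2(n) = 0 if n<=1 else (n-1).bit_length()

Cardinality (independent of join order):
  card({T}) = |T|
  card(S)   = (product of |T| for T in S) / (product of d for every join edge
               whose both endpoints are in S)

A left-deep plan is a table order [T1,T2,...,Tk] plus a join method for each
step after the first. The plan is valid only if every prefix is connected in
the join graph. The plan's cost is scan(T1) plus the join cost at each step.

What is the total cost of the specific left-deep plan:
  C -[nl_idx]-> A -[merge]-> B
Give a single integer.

93150

step 1: scan C: cost=400, card=400
step 2: join A via nl_idx
    card(P join A) = 400*60/(4) = 6000
    cost = 400 + 400*6 + 6000 = 8800
step 3: join B via merge
    card(P join B) = 6000*50/(25*200) = 60
    cost = 8800 + 6000*13 + 50*6 + 6000 + 50 = 93150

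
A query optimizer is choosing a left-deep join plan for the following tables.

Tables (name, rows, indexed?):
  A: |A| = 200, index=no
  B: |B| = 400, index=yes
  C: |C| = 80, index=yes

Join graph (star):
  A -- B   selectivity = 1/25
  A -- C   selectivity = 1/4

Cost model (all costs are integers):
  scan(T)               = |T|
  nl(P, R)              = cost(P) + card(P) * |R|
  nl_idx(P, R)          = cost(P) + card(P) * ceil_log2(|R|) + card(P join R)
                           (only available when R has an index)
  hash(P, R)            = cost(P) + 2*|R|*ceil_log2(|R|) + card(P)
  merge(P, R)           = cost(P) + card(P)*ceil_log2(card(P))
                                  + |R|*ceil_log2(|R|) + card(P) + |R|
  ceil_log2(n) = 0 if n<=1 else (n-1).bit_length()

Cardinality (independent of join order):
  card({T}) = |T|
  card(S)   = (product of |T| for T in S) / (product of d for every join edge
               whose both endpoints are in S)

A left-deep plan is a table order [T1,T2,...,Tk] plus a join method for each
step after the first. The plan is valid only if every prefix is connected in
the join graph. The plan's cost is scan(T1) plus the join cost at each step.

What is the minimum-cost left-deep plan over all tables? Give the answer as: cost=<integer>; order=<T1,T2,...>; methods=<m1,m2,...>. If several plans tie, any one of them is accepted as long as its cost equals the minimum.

cost=8320; order=B,A,C; methods=hash,hash

Selinger DP (subsets sized 1..n):
  {A}: scan cost=200, card=200
  {B}: scan cost=400, card=400
  {C}: scan cost=80, card=80
  {AB}: card=3200; try (A,hash)→4000, (B,nl_idx)→5200, (B,merge)→6000, (A,merge)→6200, (B,hash)→7600, (B,nl)→80200 …(+1); best=4000 via (A,hash)
  {AC}: card=4000; try (C,hash)→1520, (A,merge)→2520, (C,merge)→2640, (A,hash)→3360, (C,nl_idx)→5600, (A,nl)→16080 …(+1); best=1520 via (C,hash)
  {ABC}: card=64000; try (C,hash)→8320, (B,hash)→12720, (C,merge)→46240, (B,merge)→57520, (C,nl_idx)→90400, (B,nl_idx)→101520 …(+2); best=8320 via (C,hash)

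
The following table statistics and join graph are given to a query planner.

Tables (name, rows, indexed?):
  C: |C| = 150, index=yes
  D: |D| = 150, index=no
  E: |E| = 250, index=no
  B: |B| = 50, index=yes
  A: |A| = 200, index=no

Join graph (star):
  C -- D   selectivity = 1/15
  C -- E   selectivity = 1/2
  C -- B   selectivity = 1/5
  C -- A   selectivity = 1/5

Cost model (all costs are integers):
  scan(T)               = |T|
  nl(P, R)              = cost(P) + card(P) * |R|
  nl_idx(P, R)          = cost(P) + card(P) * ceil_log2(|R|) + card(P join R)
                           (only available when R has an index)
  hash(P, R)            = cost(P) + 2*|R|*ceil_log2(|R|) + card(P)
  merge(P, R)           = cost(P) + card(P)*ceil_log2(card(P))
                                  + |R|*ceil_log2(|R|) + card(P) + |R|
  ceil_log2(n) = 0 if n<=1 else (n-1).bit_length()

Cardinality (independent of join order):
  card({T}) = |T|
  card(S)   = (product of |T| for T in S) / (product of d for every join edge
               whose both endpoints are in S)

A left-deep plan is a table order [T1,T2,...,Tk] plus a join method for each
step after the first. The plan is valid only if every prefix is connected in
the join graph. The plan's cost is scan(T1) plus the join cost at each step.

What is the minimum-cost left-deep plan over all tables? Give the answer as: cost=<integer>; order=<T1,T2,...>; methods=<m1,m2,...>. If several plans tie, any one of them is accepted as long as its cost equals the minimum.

Selinger DP (subsets sized 1..n):
  {C}: scan cost=150, card=150
  {D}: scan cost=150, card=150
  {E}: scan cost=250, card=250
  {B}: scan cost=50, card=50
  {A}: scan cost=200, card=200
  {CD}: card=1500; try (D,hash)→2700, (C,hash)→2700, (D,merge)→2850, (C,merge)→2850, (C,nl_idx)→2850, (D,nl)→22650 …(+1); best=2700 via (D,hash)
  {CE}: card=18750; try (C,hash)→2900, (E,merge)→3750, (C,merge)→3850, (E,hash)→4300, (C,nl_idx)→21000, (E,nl)→37650 …(+1); best=2900 via (C,hash)
  {BC}: card=1500; try (B,hash)→900, (C,merge)→1750, (B,merge)→1850, (C,nl_idx)→1950, (C,hash)→2500, (B,nl_idx)→2550 …(+2); best=900 via (B,hash)
  {AC}: card=6000; try (C,hash)→2800, (A,merge)→3300, (C,merge)→3350, (A,hash)→3500, (C,nl_idx)→7800, (A,nl)→30150 …(+1); best=2800 via (C,hash)
  {CDE}: card=187500; try (E,hash)→8200, (E,merge)→22950, (D,hash)→24050, (D,merge)→304250, (E,nl)→377700, (D,nl)→2815400; best=8200 via (E,hash)
  {BCD}: card=15000; try (D,hash)→4800, (B,hash)→4800, (D,merge)→20250, (B,merge)→21050, (B,nl_idx)→26700, (B,nl)→77700 …(+1); best=4800 via (D,hash)
  {ACD}: card=60000; try (A,hash)→7400, (D,hash)→11200, (A,merge)→22500, (D,merge)→88150, (A,nl)→302700, (D,nl)→902800; best=7400 via (A,hash)
  {BCE}: card=187500; try (E,hash)→6400, (E,merge)→21150, (B,hash)→22250, (B,nl_idx)→302900, (B,merge)→303250, (E,nl)→375900 …(+1); best=6400 via (E,hash)
  {ACE}: card=750000; try (E,hash)→12800, (A,hash)→24850, (E,merge)→89050, (A,merge)→304700, (E,nl)→1502800, (A,nl)→3752900; best=12800 via (E,hash)
  {ABC}: card=60000; try (A,hash)→5600, (B,hash)→9400, (A,merge)→20700, (B,merge)→87150, (B,nl_idx)→98800, (A,nl)→300900 …(+1); best=5600 via (A,hash)
  {BCDE}: card=1875000; try (E,hash)→23800, (D,hash)→196300, (B,hash)→196300, (E,merge)→232050, (B,nl_idx)→3008200, (D,merge)→3570250 …(+4); best=23800 via (E,hash)
  {ACDE}: card=7500000; try (E,hash)→71400, (A,hash)→198900, (D,hash)→765200, (E,merge)→1029650, (A,merge)→3572500, (E,nl)→15007400 …(+3); best=71400 via (E,hash)
  {ABCD}: card=600000; try (A,hash)→23000, (D,hash)→68000, (B,hash)→68000, (A,merge)→231600, (B,nl_idx)→967400, (D,merge)→1026950 …(+4); best=23000 via (A,hash)
  {ABCE}: card=7500000; try (E,hash)→69600, (A,hash)→197100, (B,hash)→763400, (E,merge)→1027850, (A,merge)→3570700, (B,nl_idx)→12012800 …(+4); best=69600 via (E,hash)
  {ABCDE}: card=75000000; try (E,hash)→627000, (A,hash)→1902000, (D,hash)→7572000, (B,hash)→7572000, (E,merge)→12625250, (A,merge)→41275600 …(+7); best=627000 via (E,hash)

cost=627000; order=C,B,D,A,E; methods=hash,hash,hash,hash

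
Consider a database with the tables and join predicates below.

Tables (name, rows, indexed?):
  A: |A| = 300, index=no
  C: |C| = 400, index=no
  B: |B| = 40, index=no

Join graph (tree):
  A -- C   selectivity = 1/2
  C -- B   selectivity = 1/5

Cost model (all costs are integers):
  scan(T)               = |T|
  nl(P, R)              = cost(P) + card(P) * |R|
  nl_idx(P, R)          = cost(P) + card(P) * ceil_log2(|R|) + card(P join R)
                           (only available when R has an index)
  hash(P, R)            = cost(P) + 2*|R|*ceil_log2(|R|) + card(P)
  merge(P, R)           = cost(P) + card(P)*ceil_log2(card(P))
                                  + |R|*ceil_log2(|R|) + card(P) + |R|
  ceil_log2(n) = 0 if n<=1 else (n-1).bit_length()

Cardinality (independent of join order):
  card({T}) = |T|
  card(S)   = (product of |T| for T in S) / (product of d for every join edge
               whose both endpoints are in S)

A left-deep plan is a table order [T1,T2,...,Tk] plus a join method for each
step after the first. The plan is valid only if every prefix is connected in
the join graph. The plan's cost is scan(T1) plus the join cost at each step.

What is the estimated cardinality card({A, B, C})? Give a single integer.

480000

Tables in S: A(300), B(40), C(400)
Edges inside S: A-C(d=2), C-B(d=5)
numerator = 300 * 40 * 400 = 4800000
denominator = 2 * 5 = 10
card(S) = 4800000 / 10 = 480000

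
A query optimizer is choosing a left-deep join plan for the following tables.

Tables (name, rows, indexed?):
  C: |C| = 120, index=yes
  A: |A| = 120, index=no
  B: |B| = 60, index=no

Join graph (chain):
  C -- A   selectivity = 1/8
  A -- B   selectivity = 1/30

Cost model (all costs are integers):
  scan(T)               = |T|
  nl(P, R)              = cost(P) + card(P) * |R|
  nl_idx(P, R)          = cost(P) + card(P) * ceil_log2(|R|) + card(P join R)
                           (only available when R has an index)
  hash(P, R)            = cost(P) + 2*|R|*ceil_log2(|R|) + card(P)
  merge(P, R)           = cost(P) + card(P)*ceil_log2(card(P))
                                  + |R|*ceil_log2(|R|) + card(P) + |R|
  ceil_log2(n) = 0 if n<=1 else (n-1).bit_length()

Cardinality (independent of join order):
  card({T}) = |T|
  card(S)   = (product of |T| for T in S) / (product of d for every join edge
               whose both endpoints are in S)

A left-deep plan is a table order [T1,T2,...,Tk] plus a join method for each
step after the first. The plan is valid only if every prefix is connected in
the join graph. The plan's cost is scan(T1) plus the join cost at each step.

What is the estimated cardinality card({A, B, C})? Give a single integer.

3600

Tables in S: A(120), B(60), C(120)
Edges inside S: C-A(d=8), A-B(d=30)
numerator = 120 * 60 * 120 = 864000
denominator = 8 * 30 = 240
card(S) = 864000 / 240 = 3600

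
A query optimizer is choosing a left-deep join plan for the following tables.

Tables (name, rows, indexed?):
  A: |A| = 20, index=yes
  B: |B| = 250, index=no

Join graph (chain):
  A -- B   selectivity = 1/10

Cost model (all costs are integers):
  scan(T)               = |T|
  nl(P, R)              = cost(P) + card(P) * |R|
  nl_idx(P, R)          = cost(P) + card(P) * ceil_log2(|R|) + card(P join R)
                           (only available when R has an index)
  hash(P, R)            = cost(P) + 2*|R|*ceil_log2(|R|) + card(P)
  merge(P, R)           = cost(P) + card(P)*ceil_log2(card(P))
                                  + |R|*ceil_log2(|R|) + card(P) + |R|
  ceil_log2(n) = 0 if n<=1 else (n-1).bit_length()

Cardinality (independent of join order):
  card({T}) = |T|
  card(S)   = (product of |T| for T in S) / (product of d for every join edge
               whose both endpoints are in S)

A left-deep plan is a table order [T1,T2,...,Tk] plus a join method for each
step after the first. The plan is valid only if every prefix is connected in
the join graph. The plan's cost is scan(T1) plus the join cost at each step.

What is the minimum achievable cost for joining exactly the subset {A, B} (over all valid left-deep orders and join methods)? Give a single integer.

Selinger DP over subsets of {A,B}:
  {A}: scan cost=20, card=20
  {B}: scan cost=250, card=250
  {AB}: card=500; try (A,hash)→700, (A,nl_idx)→2000, (B,merge)→2390, (A,merge)→2620, (B,hash)→4040, (B,nl)→5020 …(+1); best=700 via (A,hash)

700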